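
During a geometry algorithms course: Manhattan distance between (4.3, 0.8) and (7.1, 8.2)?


|4.3-7.1| + |0.8-8.2| = 2.8 + 7.4 = 10.2

10.2


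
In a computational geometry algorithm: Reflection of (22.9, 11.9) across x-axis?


Reflection over x-axis: (x,y) -> (x,-y)
(22.9, 11.9) -> (22.9, -11.9)

(22.9, -11.9)


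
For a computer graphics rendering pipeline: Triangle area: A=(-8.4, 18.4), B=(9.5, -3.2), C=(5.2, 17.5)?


Area = |x_A(y_B-y_C) + x_B(y_C-y_A) + x_C(y_A-y_B)|/2
= |173.88 + (-8.55) + 112.32|/2
= 277.65/2 = 138.825

138.825


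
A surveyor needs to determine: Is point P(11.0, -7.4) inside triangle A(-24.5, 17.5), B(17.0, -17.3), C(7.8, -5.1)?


Cross products: AB x AP = 202.05, BC x BP = -17.88, CA x CP = 1.97
All same sign? no

No, outside


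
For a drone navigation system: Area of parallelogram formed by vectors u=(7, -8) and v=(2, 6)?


|u x v| = |7*6 - (-8)*2|
= |42 - (-16)| = 58

58


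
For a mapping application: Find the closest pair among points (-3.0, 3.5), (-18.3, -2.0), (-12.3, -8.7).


d(P0,P1) = 16.2585, d(P0,P2) = 15.3405, d(P1,P2) = 8.9939
Closest: P1 and P2

Closest pair: (-18.3, -2.0) and (-12.3, -8.7), distance = 8.9939


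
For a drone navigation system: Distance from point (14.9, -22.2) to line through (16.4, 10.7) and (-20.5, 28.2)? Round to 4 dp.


|cross product| = 1240.26
|line direction| = sqrt(1667.86) = 40.8394
Distance = 1240.26/sqrt(1667.86) = 30.3692

30.3692


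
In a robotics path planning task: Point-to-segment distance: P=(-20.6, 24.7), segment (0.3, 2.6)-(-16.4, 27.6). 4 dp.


Project P onto AB: t = 0.9974 (clamped to [0,1])
Closest point on segment: (-16.3564, 27.5347)
Distance: 5.1033

5.1033


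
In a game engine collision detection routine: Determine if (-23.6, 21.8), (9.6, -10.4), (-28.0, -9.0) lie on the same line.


Cross product: (9.6-(-23.6))*((-9)-21.8) - ((-10.4)-21.8)*((-28)-(-23.6))
= -1164.24

No, not collinear


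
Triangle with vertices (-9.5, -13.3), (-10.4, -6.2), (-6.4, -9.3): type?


Side lengths squared: AB^2=51.22, BC^2=25.61, CA^2=25.61
Sorted: [25.61, 25.61, 51.22]
By sides: Isosceles, By angles: Right

Isosceles, Right


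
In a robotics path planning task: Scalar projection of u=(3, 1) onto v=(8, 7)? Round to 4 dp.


u.v = 31, |v| = sqrt(113) = 10.6301
Scalar projection = u.v / |v| = 31 / sqrt(113) = 2.9162

2.9162


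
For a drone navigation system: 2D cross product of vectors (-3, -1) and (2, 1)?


u x v = u_x*v_y - u_y*v_x = (-3)*1 - (-1)*2
= (-3) - (-2) = -1

-1


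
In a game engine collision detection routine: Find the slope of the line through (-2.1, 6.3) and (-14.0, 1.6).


slope = (y2-y1)/(x2-x1) = (1.6-6.3)/((-14)-(-2.1)) = (-4.7)/(-11.9) = 0.395

0.395


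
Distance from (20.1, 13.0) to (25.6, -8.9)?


dx=5.5, dy=-21.9
d^2 = 5.5^2 + (-21.9)^2 = 509.86
d = sqrt(509.86) = 22.5801

22.5801


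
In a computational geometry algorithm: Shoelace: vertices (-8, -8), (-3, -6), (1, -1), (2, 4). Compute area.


Shoelace sum: ((-8)*(-6) - (-3)*(-8)) + ((-3)*(-1) - 1*(-6)) + (1*4 - 2*(-1)) + (2*(-8) - (-8)*4)
= 55
Area = |55|/2 = 27.5

27.5


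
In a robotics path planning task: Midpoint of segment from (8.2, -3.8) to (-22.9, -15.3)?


M = ((8.2+(-22.9))/2, ((-3.8)+(-15.3))/2)
= (-7.35, -9.55)

(-7.35, -9.55)


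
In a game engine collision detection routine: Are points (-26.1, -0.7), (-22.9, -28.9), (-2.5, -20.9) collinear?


Cross product: ((-22.9)-(-26.1))*((-20.9)-(-0.7)) - ((-28.9)-(-0.7))*((-2.5)-(-26.1))
= 600.88

No, not collinear


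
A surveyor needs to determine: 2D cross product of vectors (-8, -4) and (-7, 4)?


u x v = u_x*v_y - u_y*v_x = (-8)*4 - (-4)*(-7)
= (-32) - 28 = -60

-60


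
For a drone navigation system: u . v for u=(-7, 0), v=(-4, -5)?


u . v = u_x*v_x + u_y*v_y = (-7)*(-4) + 0*(-5)
= 28 + 0 = 28

28


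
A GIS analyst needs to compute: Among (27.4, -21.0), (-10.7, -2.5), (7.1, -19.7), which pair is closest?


d(P0,P1) = 42.354, d(P0,P2) = 20.3416, d(P1,P2) = 24.7524
Closest: P0 and P2

Closest pair: (27.4, -21.0) and (7.1, -19.7), distance = 20.3416


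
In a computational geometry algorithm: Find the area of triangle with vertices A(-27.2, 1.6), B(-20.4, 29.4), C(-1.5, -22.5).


Area = |x_A(y_B-y_C) + x_B(y_C-y_A) + x_C(y_A-y_B)|/2
= |(-1411.68) + 491.64 + 41.7|/2
= 878.34/2 = 439.17

439.17


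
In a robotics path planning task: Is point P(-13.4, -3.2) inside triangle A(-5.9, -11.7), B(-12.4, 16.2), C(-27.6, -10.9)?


Cross products: AB x AP = 154, BC x BP = 267.78, CA x CP = 178.45
All same sign? yes

Yes, inside


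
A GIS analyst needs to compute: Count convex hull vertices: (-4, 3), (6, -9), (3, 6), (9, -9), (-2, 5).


Convex hull vertices (CCW): (-4, 3), (6, -9), (9, -9), (3, 6), (-2, 5)
Count = 5

5


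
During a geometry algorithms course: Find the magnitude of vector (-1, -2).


|u| = sqrt((-1)^2 + (-2)^2) = sqrt(5) = 2.2361

2.2361


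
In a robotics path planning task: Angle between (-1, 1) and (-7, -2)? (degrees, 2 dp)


u.v = 5, |u| = sqrt(2) = 1.4142, |v| = sqrt(53) = 7.2801
cos(theta) = u.v/(|u||v|) = 5/sqrt(106) = 0.485643
theta = acos(0.485643) = 60.95 degrees

60.95 degrees


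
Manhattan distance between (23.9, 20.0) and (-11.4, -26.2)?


|23.9-(-11.4)| + |20-(-26.2)| = 35.3 + 46.2 = 81.5

81.5


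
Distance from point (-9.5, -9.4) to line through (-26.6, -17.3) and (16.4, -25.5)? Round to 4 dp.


|cross product| = 479.92
|line direction| = sqrt(1916.24) = 43.7749
Distance = 479.92/sqrt(1916.24) = 10.9634

10.9634


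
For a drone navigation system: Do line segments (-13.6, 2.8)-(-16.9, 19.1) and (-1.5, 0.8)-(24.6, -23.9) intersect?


Cross products: d1=-246.67, d2=97.25, d3=-190.63, d4=-534.55
d1*d2 < 0 and d3*d4 < 0? no

No, they don't intersect


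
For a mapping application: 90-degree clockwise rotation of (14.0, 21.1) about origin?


90° CW: (x,y) -> (y, -x)
(14,21.1) -> (21.1, -14)

(21.1, -14)


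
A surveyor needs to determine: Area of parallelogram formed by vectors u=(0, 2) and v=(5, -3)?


|u x v| = |0*(-3) - 2*5|
= |0 - 10| = 10

10


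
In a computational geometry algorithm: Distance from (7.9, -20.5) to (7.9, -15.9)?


dx=0, dy=4.6
d^2 = 0^2 + 4.6^2 = 21.16
d = sqrt(21.16) = 4.6

4.6


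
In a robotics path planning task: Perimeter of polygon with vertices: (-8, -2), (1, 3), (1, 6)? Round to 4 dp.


Sides: (-8, -2)->(1, 3): sqrt(106) = 10.29563, (1, 3)->(1, 6): sqrt(9) = 3, (1, 6)->(-8, -2): sqrt(145) = 12.041595
Sum = 25.337225
Perimeter = 25.3372

25.3372


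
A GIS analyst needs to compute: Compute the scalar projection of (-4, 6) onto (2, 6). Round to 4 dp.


u.v = 28, |v| = sqrt(40) = 6.3246
Scalar projection = u.v / |v| = 28 / sqrt(40) = 4.4272

4.4272


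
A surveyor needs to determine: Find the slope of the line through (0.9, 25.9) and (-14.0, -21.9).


slope = (y2-y1)/(x2-x1) = ((-21.9)-25.9)/((-14)-0.9) = (-47.8)/(-14.9) = 3.2081

3.2081


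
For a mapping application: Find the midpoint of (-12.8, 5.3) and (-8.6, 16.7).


M = (((-12.8)+(-8.6))/2, (5.3+16.7)/2)
= (-10.7, 11)

(-10.7, 11)


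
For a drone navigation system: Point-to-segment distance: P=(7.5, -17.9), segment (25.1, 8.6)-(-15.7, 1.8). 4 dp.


Project P onto AB: t = 0.525 (clamped to [0,1])
Closest point on segment: (3.6784, 5.0297)
Distance: 23.246

23.246


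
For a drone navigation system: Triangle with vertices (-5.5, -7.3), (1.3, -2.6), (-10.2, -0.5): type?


Side lengths squared: AB^2=68.33, BC^2=136.66, CA^2=68.33
Sorted: [68.33, 68.33, 136.66]
By sides: Isosceles, By angles: Right

Isosceles, Right


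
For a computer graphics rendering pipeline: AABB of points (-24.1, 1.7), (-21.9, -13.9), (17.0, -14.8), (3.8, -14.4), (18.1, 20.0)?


x range: [-24.1, 18.1]
y range: [-14.8, 20]
Bounding box: (-24.1,-14.8) to (18.1,20)

(-24.1,-14.8) to (18.1,20)


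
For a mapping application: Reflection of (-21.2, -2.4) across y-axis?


Reflection over y-axis: (x,y) -> (-x,y)
(-21.2, -2.4) -> (21.2, -2.4)

(21.2, -2.4)


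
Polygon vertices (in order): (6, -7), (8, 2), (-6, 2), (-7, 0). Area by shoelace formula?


Shoelace sum: (6*2 - 8*(-7)) + (8*2 - (-6)*2) + ((-6)*0 - (-7)*2) + ((-7)*(-7) - 6*0)
= 159
Area = |159|/2 = 79.5

79.5


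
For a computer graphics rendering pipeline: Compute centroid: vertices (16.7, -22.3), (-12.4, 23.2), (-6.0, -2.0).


Centroid = ((x_A+x_B+x_C)/3, (y_A+y_B+y_C)/3)
= ((16.7+(-12.4)+(-6))/3, ((-22.3)+23.2+(-2))/3)
= (-0.5667, -0.3667)

(-0.5667, -0.3667)


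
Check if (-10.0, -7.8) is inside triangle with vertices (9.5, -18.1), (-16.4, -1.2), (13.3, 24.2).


Cross products: AB x AP = 62.78, BC x BP = -358.58, CA x CP = -863.99
All same sign? no

No, outside


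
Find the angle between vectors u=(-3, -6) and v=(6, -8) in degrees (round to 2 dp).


u.v = 30, |u| = sqrt(45) = 6.7082, |v| = sqrt(100) = 10
cos(theta) = u.v/(|u||v|) = 30/sqrt(4500) = 0.447214
theta = acos(0.447214) = 63.43 degrees

63.43 degrees


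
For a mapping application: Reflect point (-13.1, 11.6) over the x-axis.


Reflection over x-axis: (x,y) -> (x,-y)
(-13.1, 11.6) -> (-13.1, -11.6)

(-13.1, -11.6)


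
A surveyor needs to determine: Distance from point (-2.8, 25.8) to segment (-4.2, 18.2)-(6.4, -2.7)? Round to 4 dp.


Project P onto AB: t = 0 (clamped to [0,1])
Closest point on segment: (-4.2, 18.2)
Distance: 7.7279

7.7279


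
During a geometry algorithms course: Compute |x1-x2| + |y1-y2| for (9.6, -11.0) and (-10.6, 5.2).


|9.6-(-10.6)| + |(-11)-5.2| = 20.2 + 16.2 = 36.4

36.4


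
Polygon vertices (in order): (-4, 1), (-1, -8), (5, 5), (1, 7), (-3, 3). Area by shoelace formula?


Shoelace sum: ((-4)*(-8) - (-1)*1) + ((-1)*5 - 5*(-8)) + (5*7 - 1*5) + (1*3 - (-3)*7) + ((-3)*1 - (-4)*3)
= 131
Area = |131|/2 = 65.5

65.5


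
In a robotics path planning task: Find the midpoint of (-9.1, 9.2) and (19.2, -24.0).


M = (((-9.1)+19.2)/2, (9.2+(-24))/2)
= (5.05, -7.4)

(5.05, -7.4)


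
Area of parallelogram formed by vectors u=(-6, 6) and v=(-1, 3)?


|u x v| = |(-6)*3 - 6*(-1)|
= |(-18) - (-6)| = 12

12


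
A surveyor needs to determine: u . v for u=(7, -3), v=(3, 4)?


u . v = u_x*v_x + u_y*v_y = 7*3 + (-3)*4
= 21 + (-12) = 9

9


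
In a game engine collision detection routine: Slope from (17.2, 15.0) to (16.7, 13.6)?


slope = (y2-y1)/(x2-x1) = (13.6-15)/(16.7-17.2) = (-1.4)/(-0.5) = 2.8

2.8


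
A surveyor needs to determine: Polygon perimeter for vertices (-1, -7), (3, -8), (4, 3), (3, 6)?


Sides: (-1, -7)->(3, -8): sqrt(17) = 4.123106, (3, -8)->(4, 3): sqrt(122) = 11.045361, (4, 3)->(3, 6): sqrt(10) = 3.162278, (3, 6)->(-1, -7): sqrt(185) = 13.601471
Sum = 31.932216
Perimeter = 31.9322

31.9322


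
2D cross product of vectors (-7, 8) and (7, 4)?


u x v = u_x*v_y - u_y*v_x = (-7)*4 - 8*7
= (-28) - 56 = -84

-84


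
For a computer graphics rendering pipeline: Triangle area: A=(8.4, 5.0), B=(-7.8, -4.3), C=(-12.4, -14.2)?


Area = |x_A(y_B-y_C) + x_B(y_C-y_A) + x_C(y_A-y_B)|/2
= |83.16 + 149.76 + (-115.32)|/2
= 117.6/2 = 58.8

58.8


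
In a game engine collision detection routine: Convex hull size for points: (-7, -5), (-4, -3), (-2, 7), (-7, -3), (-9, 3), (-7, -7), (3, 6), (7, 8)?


Convex hull vertices (CCW): (-9, 3), (-7, -7), (7, 8), (-2, 7)
Count = 4

4


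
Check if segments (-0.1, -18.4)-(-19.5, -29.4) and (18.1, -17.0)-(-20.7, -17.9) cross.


Cross products: d1=37.94, d2=447.28, d3=173.04, d4=-236.3
d1*d2 < 0 and d3*d4 < 0? no

No, they don't intersect


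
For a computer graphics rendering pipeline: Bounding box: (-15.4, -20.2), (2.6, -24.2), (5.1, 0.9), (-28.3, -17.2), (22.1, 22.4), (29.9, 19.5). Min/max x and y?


x range: [-28.3, 29.9]
y range: [-24.2, 22.4]
Bounding box: (-28.3,-24.2) to (29.9,22.4)

(-28.3,-24.2) to (29.9,22.4)


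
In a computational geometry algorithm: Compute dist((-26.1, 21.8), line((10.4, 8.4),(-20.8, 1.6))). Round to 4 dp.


|cross product| = 666.28
|line direction| = sqrt(1019.68) = 31.9324
Distance = 666.28/sqrt(1019.68) = 20.8653

20.8653


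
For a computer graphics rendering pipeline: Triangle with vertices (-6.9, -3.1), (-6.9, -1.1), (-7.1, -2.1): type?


Side lengths squared: AB^2=4, BC^2=1.04, CA^2=1.04
Sorted: [1.04, 1.04, 4]
By sides: Isosceles, By angles: Obtuse

Isosceles, Obtuse


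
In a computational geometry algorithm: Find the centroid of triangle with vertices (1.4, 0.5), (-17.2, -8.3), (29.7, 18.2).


Centroid = ((x_A+x_B+x_C)/3, (y_A+y_B+y_C)/3)
= ((1.4+(-17.2)+29.7)/3, (0.5+(-8.3)+18.2)/3)
= (4.6333, 3.4667)

(4.6333, 3.4667)


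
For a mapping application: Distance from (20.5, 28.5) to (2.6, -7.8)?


dx=-17.9, dy=-36.3
d^2 = (-17.9)^2 + (-36.3)^2 = 1638.1
d = sqrt(1638.1) = 40.4734

40.4734


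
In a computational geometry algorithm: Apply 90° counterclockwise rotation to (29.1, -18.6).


90° CCW: (x,y) -> (-y, x)
(29.1,-18.6) -> (18.6, 29.1)

(18.6, 29.1)


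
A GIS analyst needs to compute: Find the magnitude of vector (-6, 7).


|u| = sqrt((-6)^2 + 7^2) = sqrt(85) = 9.2195

9.2195


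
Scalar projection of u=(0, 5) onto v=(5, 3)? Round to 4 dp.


u.v = 15, |v| = sqrt(34) = 5.831
Scalar projection = u.v / |v| = 15 / sqrt(34) = 2.5725

2.5725


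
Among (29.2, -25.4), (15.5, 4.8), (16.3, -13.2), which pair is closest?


d(P0,P1) = 33.1622, d(P0,P2) = 17.7553, d(P1,P2) = 18.0178
Closest: P0 and P2

Closest pair: (29.2, -25.4) and (16.3, -13.2), distance = 17.7553


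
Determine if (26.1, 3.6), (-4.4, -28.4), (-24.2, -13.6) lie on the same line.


Cross product: ((-4.4)-26.1)*((-13.6)-3.6) - ((-28.4)-3.6)*((-24.2)-26.1)
= -1085

No, not collinear


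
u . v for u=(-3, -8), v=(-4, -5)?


u . v = u_x*v_x + u_y*v_y = (-3)*(-4) + (-8)*(-5)
= 12 + 40 = 52

52


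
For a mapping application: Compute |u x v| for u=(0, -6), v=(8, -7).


|u x v| = |0*(-7) - (-6)*8|
= |0 - (-48)| = 48

48


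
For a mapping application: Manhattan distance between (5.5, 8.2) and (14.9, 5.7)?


|5.5-14.9| + |8.2-5.7| = 9.4 + 2.5 = 11.9

11.9


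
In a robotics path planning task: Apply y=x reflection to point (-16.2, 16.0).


Reflection over y=x: (x,y) -> (y,x)
(-16.2, 16) -> (16, -16.2)

(16, -16.2)


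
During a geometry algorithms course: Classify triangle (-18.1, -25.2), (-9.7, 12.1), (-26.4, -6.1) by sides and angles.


Side lengths squared: AB^2=1461.85, BC^2=610.13, CA^2=433.7
Sorted: [433.7, 610.13, 1461.85]
By sides: Scalene, By angles: Obtuse

Scalene, Obtuse


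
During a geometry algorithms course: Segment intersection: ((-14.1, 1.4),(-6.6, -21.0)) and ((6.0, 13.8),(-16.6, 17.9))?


Cross products: d1=362.65, d2=838.14, d3=543.24, d4=67.75
d1*d2 < 0 and d3*d4 < 0? no

No, they don't intersect


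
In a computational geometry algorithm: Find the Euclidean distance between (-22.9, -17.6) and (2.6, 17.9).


dx=25.5, dy=35.5
d^2 = 25.5^2 + 35.5^2 = 1910.5
d = sqrt(1910.5) = 43.7093

43.7093


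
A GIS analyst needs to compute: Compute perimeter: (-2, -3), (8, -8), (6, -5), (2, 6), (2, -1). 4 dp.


Sides: (-2, -3)->(8, -8): sqrt(125) = 11.18034, (8, -8)->(6, -5): sqrt(13) = 3.605551, (6, -5)->(2, 6): sqrt(137) = 11.7047, (2, 6)->(2, -1): sqrt(49) = 7, (2, -1)->(-2, -3): sqrt(20) = 4.472136
Sum = 37.962727
Perimeter = 37.9627

37.9627


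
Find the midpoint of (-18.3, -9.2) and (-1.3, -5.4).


M = (((-18.3)+(-1.3))/2, ((-9.2)+(-5.4))/2)
= (-9.8, -7.3)

(-9.8, -7.3)


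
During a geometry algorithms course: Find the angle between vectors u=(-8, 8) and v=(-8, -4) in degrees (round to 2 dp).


u.v = 32, |u| = sqrt(128) = 11.3137, |v| = sqrt(80) = 8.9443
cos(theta) = u.v/(|u||v|) = 32/sqrt(10240) = 0.316228
theta = acos(0.316228) = 71.57 degrees

71.57 degrees


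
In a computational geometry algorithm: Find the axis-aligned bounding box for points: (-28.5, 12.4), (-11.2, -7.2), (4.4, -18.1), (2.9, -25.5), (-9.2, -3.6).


x range: [-28.5, 4.4]
y range: [-25.5, 12.4]
Bounding box: (-28.5,-25.5) to (4.4,12.4)

(-28.5,-25.5) to (4.4,12.4)


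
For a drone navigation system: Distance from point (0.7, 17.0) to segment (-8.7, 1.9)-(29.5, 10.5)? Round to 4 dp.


Project P onto AB: t = 0.3189 (clamped to [0,1])
Closest point on segment: (3.482, 4.6426)
Distance: 12.6667

12.6667


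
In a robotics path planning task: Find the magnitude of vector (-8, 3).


|u| = sqrt((-8)^2 + 3^2) = sqrt(73) = 8.544

8.544


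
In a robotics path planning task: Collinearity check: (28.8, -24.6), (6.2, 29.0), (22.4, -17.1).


Cross product: (6.2-28.8)*((-17.1)-(-24.6)) - (29-(-24.6))*(22.4-28.8)
= 173.54

No, not collinear


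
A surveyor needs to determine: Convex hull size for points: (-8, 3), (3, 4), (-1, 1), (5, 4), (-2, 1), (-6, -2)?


Convex hull vertices (CCW): (-8, 3), (-6, -2), (5, 4), (3, 4)
Count = 4

4


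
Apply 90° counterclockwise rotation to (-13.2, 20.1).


90° CCW: (x,y) -> (-y, x)
(-13.2,20.1) -> (-20.1, -13.2)

(-20.1, -13.2)


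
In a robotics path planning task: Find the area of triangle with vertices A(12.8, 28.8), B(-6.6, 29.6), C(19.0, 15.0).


Area = |x_A(y_B-y_C) + x_B(y_C-y_A) + x_C(y_A-y_B)|/2
= |186.88 + 91.08 + (-15.2)|/2
= 262.76/2 = 131.38

131.38


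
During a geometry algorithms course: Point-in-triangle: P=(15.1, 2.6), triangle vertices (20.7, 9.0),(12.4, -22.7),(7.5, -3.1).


Cross products: AB x AP = -124.4, BC x BP = -176.89, CA x CP = -16.72
All same sign? yes

Yes, inside


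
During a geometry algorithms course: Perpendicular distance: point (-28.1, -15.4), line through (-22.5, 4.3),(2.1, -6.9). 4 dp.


|cross product| = 547.34
|line direction| = sqrt(730.6) = 27.0296
Distance = 547.34/sqrt(730.6) = 20.2496

20.2496


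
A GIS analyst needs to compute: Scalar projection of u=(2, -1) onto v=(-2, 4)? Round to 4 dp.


u.v = -8, |v| = sqrt(20) = 4.4721
Scalar projection = u.v / |v| = -8 / sqrt(20) = -1.7889

-1.7889


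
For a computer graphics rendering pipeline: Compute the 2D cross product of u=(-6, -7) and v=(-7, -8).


u x v = u_x*v_y - u_y*v_x = (-6)*(-8) - (-7)*(-7)
= 48 - 49 = -1

-1


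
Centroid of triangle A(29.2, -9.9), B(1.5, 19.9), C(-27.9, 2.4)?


Centroid = ((x_A+x_B+x_C)/3, (y_A+y_B+y_C)/3)
= ((29.2+1.5+(-27.9))/3, ((-9.9)+19.9+2.4)/3)
= (0.9333, 4.1333)

(0.9333, 4.1333)


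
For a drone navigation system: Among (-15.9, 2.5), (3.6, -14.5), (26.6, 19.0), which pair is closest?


d(P0,P1) = 25.8699, d(P0,P2) = 45.5906, d(P1,P2) = 40.6356
Closest: P0 and P1

Closest pair: (-15.9, 2.5) and (3.6, -14.5), distance = 25.8699


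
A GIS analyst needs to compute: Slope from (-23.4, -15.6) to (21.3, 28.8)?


slope = (y2-y1)/(x2-x1) = (28.8-(-15.6))/(21.3-(-23.4)) = 44.4/44.7 = 0.9933

0.9933


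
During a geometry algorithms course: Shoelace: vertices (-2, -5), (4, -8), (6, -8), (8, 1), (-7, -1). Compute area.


Shoelace sum: ((-2)*(-8) - 4*(-5)) + (4*(-8) - 6*(-8)) + (6*1 - 8*(-8)) + (8*(-1) - (-7)*1) + ((-7)*(-5) - (-2)*(-1))
= 154
Area = |154|/2 = 77

77


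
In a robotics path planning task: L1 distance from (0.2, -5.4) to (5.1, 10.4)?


|0.2-5.1| + |(-5.4)-10.4| = 4.9 + 15.8 = 20.7

20.7


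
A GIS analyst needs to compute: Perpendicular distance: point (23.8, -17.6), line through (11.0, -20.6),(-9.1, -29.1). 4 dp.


|cross product| = 48.5
|line direction| = sqrt(476.26) = 21.8234
Distance = 48.5/sqrt(476.26) = 2.2224

2.2224


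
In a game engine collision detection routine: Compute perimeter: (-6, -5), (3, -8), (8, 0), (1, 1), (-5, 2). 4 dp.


Sides: (-6, -5)->(3, -8): sqrt(90) = 9.486833, (3, -8)->(8, 0): sqrt(89) = 9.433981, (8, 0)->(1, 1): sqrt(50) = 7.071068, (1, 1)->(-5, 2): sqrt(37) = 6.082763, (-5, 2)->(-6, -5): sqrt(50) = 7.071068
Sum = 39.145713
Perimeter = 39.1457

39.1457


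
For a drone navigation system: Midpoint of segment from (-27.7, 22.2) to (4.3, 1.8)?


M = (((-27.7)+4.3)/2, (22.2+1.8)/2)
= (-11.7, 12)

(-11.7, 12)


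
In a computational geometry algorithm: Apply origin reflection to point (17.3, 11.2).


Reflection over origin: (x,y) -> (-x,-y)
(17.3, 11.2) -> (-17.3, -11.2)

(-17.3, -11.2)


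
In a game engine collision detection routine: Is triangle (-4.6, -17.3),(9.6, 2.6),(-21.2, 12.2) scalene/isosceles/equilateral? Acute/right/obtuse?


Side lengths squared: AB^2=597.65, BC^2=1040.8, CA^2=1145.81
Sorted: [597.65, 1040.8, 1145.81]
By sides: Scalene, By angles: Acute

Scalene, Acute


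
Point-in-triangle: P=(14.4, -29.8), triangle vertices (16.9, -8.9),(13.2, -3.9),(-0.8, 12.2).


Cross products: AB x AP = 89.83, BC x BP = 343.28, CA x CP = -422.68
All same sign? no

No, outside


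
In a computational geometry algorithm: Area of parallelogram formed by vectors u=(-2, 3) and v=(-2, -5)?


|u x v| = |(-2)*(-5) - 3*(-2)|
= |10 - (-6)| = 16

16


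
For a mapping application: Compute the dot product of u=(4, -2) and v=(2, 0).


u . v = u_x*v_x + u_y*v_y = 4*2 + (-2)*0
= 8 + 0 = 8

8


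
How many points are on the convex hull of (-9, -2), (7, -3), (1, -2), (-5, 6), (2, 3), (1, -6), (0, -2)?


Convex hull vertices (CCW): (-9, -2), (1, -6), (7, -3), (2, 3), (-5, 6)
Count = 5

5


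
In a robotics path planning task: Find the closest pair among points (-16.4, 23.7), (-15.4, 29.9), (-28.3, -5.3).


d(P0,P1) = 6.2801, d(P0,P2) = 31.3466, d(P1,P2) = 37.4893
Closest: P0 and P1

Closest pair: (-16.4, 23.7) and (-15.4, 29.9), distance = 6.2801


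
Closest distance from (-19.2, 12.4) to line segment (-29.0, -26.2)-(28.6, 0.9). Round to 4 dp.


Project P onto AB: t = 0.3975 (clamped to [0,1])
Closest point on segment: (-6.1068, -15.4291)
Distance: 30.7553

30.7553


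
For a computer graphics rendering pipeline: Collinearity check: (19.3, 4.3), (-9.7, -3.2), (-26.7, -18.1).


Cross product: ((-9.7)-19.3)*((-18.1)-4.3) - ((-3.2)-4.3)*((-26.7)-19.3)
= 304.6

No, not collinear


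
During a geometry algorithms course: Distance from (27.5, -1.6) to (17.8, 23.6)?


dx=-9.7, dy=25.2
d^2 = (-9.7)^2 + 25.2^2 = 729.13
d = sqrt(729.13) = 27.0024

27.0024


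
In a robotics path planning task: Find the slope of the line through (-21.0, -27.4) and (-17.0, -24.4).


slope = (y2-y1)/(x2-x1) = ((-24.4)-(-27.4))/((-17)-(-21)) = 3/4 = 0.75

0.75


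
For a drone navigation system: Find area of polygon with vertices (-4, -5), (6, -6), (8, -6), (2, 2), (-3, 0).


Shoelace sum: ((-4)*(-6) - 6*(-5)) + (6*(-6) - 8*(-6)) + (8*2 - 2*(-6)) + (2*0 - (-3)*2) + ((-3)*(-5) - (-4)*0)
= 115
Area = |115|/2 = 57.5

57.5


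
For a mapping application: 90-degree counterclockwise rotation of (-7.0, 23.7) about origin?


90° CCW: (x,y) -> (-y, x)
(-7,23.7) -> (-23.7, -7)

(-23.7, -7)


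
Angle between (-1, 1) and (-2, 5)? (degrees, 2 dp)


u.v = 7, |u| = sqrt(2) = 1.4142, |v| = sqrt(29) = 5.3852
cos(theta) = u.v/(|u||v|) = 7/sqrt(58) = 0.919145
theta = acos(0.919145) = 23.2 degrees

23.2 degrees


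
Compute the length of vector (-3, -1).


|u| = sqrt((-3)^2 + (-1)^2) = sqrt(10) = 3.1623

3.1623


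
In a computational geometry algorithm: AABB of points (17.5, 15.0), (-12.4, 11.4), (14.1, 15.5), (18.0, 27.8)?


x range: [-12.4, 18]
y range: [11.4, 27.8]
Bounding box: (-12.4,11.4) to (18,27.8)

(-12.4,11.4) to (18,27.8)


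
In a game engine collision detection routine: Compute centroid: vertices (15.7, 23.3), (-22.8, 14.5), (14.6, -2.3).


Centroid = ((x_A+x_B+x_C)/3, (y_A+y_B+y_C)/3)
= ((15.7+(-22.8)+14.6)/3, (23.3+14.5+(-2.3))/3)
= (2.5, 11.8333)

(2.5, 11.8333)


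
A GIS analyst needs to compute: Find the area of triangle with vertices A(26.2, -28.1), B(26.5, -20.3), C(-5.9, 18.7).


Area = |x_A(y_B-y_C) + x_B(y_C-y_A) + x_C(y_A-y_B)|/2
= |(-1021.8) + 1240.2 + 46.02|/2
= 264.42/2 = 132.21

132.21


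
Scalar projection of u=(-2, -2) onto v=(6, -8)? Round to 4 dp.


u.v = 4, |v| = sqrt(100) = 10
Scalar projection = u.v / |v| = 4 / sqrt(100) = 0.4

0.4


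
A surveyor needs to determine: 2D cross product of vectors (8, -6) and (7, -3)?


u x v = u_x*v_y - u_y*v_x = 8*(-3) - (-6)*7
= (-24) - (-42) = 18

18


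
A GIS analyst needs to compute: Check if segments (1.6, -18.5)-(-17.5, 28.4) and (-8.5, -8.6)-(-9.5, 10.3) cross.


Cross products: d1=-180.99, d2=133.1, d3=284.6, d4=-29.49
d1*d2 < 0 and d3*d4 < 0? yes

Yes, they intersect


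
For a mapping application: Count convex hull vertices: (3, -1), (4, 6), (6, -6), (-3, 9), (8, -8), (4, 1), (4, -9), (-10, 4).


Convex hull vertices (CCW): (-10, 4), (4, -9), (8, -8), (4, 6), (-3, 9)
Count = 5

5


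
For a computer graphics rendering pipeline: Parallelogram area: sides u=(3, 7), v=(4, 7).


|u x v| = |3*7 - 7*4|
= |21 - 28| = 7

7


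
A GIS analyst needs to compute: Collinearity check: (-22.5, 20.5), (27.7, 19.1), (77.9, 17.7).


Cross product: (27.7-(-22.5))*(17.7-20.5) - (19.1-20.5)*(77.9-(-22.5))
= 0

Yes, collinear


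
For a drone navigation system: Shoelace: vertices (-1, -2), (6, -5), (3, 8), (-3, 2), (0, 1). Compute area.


Shoelace sum: ((-1)*(-5) - 6*(-2)) + (6*8 - 3*(-5)) + (3*2 - (-3)*8) + ((-3)*1 - 0*2) + (0*(-2) - (-1)*1)
= 108
Area = |108|/2 = 54

54


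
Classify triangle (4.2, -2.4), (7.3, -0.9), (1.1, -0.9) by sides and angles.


Side lengths squared: AB^2=11.86, BC^2=38.44, CA^2=11.86
Sorted: [11.86, 11.86, 38.44]
By sides: Isosceles, By angles: Obtuse

Isosceles, Obtuse


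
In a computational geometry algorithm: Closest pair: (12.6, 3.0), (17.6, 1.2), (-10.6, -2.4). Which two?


d(P0,P1) = 5.3141, d(P0,P2) = 23.8202, d(P1,P2) = 28.4289
Closest: P0 and P1

Closest pair: (12.6, 3.0) and (17.6, 1.2), distance = 5.3141


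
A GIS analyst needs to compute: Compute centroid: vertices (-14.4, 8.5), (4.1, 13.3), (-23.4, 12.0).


Centroid = ((x_A+x_B+x_C)/3, (y_A+y_B+y_C)/3)
= (((-14.4)+4.1+(-23.4))/3, (8.5+13.3+12)/3)
= (-11.2333, 11.2667)

(-11.2333, 11.2667)


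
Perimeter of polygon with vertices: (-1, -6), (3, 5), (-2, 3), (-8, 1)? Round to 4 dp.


Sides: (-1, -6)->(3, 5): sqrt(137) = 11.7047, (3, 5)->(-2, 3): sqrt(29) = 5.385165, (-2, 3)->(-8, 1): sqrt(40) = 6.324555, (-8, 1)->(-1, -6): sqrt(98) = 9.899495
Sum = 33.313915
Perimeter = 33.3139

33.3139


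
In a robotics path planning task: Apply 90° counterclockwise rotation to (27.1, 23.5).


90° CCW: (x,y) -> (-y, x)
(27.1,23.5) -> (-23.5, 27.1)

(-23.5, 27.1)


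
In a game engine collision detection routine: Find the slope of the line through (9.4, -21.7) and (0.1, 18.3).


slope = (y2-y1)/(x2-x1) = (18.3-(-21.7))/(0.1-9.4) = 40/(-9.3) = -4.3011

-4.3011


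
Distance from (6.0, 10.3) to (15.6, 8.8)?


dx=9.6, dy=-1.5
d^2 = 9.6^2 + (-1.5)^2 = 94.41
d = sqrt(94.41) = 9.7165

9.7165


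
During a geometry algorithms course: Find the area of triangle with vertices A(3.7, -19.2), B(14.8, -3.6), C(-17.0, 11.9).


Area = |x_A(y_B-y_C) + x_B(y_C-y_A) + x_C(y_A-y_B)|/2
= |(-57.35) + 460.28 + 265.2|/2
= 668.13/2 = 334.065

334.065


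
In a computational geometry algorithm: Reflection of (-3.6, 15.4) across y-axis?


Reflection over y-axis: (x,y) -> (-x,y)
(-3.6, 15.4) -> (3.6, 15.4)

(3.6, 15.4)


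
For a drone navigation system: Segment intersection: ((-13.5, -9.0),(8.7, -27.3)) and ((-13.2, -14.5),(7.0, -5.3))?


Cross products: d1=113.86, d2=-460.04, d3=-116.61, d4=457.29
d1*d2 < 0 and d3*d4 < 0? yes

Yes, they intersect


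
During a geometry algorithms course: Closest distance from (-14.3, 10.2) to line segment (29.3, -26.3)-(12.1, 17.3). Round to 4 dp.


Project P onto AB: t = 1 (clamped to [0,1])
Closest point on segment: (12.1, 17.3)
Distance: 27.3381

27.3381


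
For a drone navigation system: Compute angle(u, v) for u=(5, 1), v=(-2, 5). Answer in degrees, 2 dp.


u.v = -5, |u| = sqrt(26) = 5.099, |v| = sqrt(29) = 5.3852
cos(theta) = u.v/(|u||v|) = -5/sqrt(754) = -0.182089
theta = acos(-0.182089) = 100.49 degrees

100.49 degrees


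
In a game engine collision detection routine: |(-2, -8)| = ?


|u| = sqrt((-2)^2 + (-8)^2) = sqrt(68) = 8.2462

8.2462


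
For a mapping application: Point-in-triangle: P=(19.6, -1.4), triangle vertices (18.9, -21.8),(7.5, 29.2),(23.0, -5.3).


Cross products: AB x AP = -268.26, BC x BP = -56.85, CA x CP = -72.09
All same sign? yes

Yes, inside


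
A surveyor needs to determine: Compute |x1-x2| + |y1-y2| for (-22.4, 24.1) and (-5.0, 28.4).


|(-22.4)-(-5)| + |24.1-28.4| = 17.4 + 4.3 = 21.7

21.7


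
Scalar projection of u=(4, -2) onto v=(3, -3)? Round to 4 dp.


u.v = 18, |v| = sqrt(18) = 4.2426
Scalar projection = u.v / |v| = 18 / sqrt(18) = 4.2426

4.2426


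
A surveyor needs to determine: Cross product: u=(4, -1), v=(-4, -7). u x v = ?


u x v = u_x*v_y - u_y*v_x = 4*(-7) - (-1)*(-4)
= (-28) - 4 = -32

-32


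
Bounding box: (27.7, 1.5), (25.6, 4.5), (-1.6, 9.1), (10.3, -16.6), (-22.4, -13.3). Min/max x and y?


x range: [-22.4, 27.7]
y range: [-16.6, 9.1]
Bounding box: (-22.4,-16.6) to (27.7,9.1)

(-22.4,-16.6) to (27.7,9.1)


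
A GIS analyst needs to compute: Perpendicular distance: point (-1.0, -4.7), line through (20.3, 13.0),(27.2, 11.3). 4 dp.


|cross product| = 158.34
|line direction| = sqrt(50.5) = 7.1063
Distance = 158.34/sqrt(50.5) = 22.2815

22.2815


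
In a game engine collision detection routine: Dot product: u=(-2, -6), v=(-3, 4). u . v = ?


u . v = u_x*v_x + u_y*v_y = (-2)*(-3) + (-6)*4
= 6 + (-24) = -18

-18


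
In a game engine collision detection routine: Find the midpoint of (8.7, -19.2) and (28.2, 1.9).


M = ((8.7+28.2)/2, ((-19.2)+1.9)/2)
= (18.45, -8.65)

(18.45, -8.65)


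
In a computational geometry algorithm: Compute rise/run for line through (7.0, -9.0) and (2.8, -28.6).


slope = (y2-y1)/(x2-x1) = ((-28.6)-(-9))/(2.8-7) = (-19.6)/(-4.2) = 4.6667

4.6667


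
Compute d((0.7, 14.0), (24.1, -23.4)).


dx=23.4, dy=-37.4
d^2 = 23.4^2 + (-37.4)^2 = 1946.32
d = sqrt(1946.32) = 44.1171

44.1171


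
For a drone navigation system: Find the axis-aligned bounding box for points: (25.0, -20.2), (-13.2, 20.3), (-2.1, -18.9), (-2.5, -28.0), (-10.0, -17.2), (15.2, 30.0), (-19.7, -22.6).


x range: [-19.7, 25]
y range: [-28, 30]
Bounding box: (-19.7,-28) to (25,30)

(-19.7,-28) to (25,30)


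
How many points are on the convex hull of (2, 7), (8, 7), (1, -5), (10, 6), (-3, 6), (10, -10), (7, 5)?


Convex hull vertices (CCW): (-3, 6), (1, -5), (10, -10), (10, 6), (8, 7), (2, 7)
Count = 6

6


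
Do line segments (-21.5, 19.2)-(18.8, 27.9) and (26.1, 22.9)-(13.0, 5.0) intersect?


Cross products: d1=-803.57, d2=-196.17, d3=-265.01, d4=-872.41
d1*d2 < 0 and d3*d4 < 0? no

No, they don't intersect


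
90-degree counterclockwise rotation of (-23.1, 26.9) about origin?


90° CCW: (x,y) -> (-y, x)
(-23.1,26.9) -> (-26.9, -23.1)

(-26.9, -23.1)


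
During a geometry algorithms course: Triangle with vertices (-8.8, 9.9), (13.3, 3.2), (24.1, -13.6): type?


Side lengths squared: AB^2=533.3, BC^2=398.88, CA^2=1634.66
Sorted: [398.88, 533.3, 1634.66]
By sides: Scalene, By angles: Obtuse

Scalene, Obtuse


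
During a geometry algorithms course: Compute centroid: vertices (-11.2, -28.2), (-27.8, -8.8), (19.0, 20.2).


Centroid = ((x_A+x_B+x_C)/3, (y_A+y_B+y_C)/3)
= (((-11.2)+(-27.8)+19)/3, ((-28.2)+(-8.8)+20.2)/3)
= (-6.6667, -5.6)

(-6.6667, -5.6)


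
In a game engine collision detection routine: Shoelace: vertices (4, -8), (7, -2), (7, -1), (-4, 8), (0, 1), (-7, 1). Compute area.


Shoelace sum: (4*(-2) - 7*(-8)) + (7*(-1) - 7*(-2)) + (7*8 - (-4)*(-1)) + ((-4)*1 - 0*8) + (0*1 - (-7)*1) + ((-7)*(-8) - 4*1)
= 162
Area = |162|/2 = 81

81


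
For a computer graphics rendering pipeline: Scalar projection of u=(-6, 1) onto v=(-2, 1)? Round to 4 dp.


u.v = 13, |v| = sqrt(5) = 2.2361
Scalar projection = u.v / |v| = 13 / sqrt(5) = 5.8138

5.8138


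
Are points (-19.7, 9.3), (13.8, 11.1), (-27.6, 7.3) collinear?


Cross product: (13.8-(-19.7))*(7.3-9.3) - (11.1-9.3)*((-27.6)-(-19.7))
= -52.78

No, not collinear


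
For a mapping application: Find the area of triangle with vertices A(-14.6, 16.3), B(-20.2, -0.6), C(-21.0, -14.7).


Area = |x_A(y_B-y_C) + x_B(y_C-y_A) + x_C(y_A-y_B)|/2
= |(-205.86) + 626.2 + (-354.9)|/2
= 65.44/2 = 32.72

32.72


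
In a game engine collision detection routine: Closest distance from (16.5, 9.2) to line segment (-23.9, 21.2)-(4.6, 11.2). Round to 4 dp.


Project P onto AB: t = 1 (clamped to [0,1])
Closest point on segment: (4.6, 11.2)
Distance: 12.0669

12.0669


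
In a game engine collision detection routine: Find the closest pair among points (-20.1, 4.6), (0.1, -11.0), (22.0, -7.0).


d(P0,P1) = 25.5225, d(P0,P2) = 43.6689, d(P1,P2) = 22.2623
Closest: P1 and P2

Closest pair: (0.1, -11.0) and (22.0, -7.0), distance = 22.2623


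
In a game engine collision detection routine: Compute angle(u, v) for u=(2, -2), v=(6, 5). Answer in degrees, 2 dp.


u.v = 2, |u| = sqrt(8) = 2.8284, |v| = sqrt(61) = 7.8102
cos(theta) = u.v/(|u||v|) = 2/sqrt(488) = 0.090536
theta = acos(0.090536) = 84.81 degrees

84.81 degrees


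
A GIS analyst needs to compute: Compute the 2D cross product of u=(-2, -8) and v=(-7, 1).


u x v = u_x*v_y - u_y*v_x = (-2)*1 - (-8)*(-7)
= (-2) - 56 = -58

-58


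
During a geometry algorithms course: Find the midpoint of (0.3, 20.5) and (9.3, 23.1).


M = ((0.3+9.3)/2, (20.5+23.1)/2)
= (4.8, 21.8)

(4.8, 21.8)


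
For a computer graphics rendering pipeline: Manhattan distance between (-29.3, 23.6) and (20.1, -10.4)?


|(-29.3)-20.1| + |23.6-(-10.4)| = 49.4 + 34 = 83.4

83.4


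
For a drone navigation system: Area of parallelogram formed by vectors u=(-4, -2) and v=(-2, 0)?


|u x v| = |(-4)*0 - (-2)*(-2)|
= |0 - 4| = 4

4


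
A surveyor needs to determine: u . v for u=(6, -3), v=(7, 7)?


u . v = u_x*v_x + u_y*v_y = 6*7 + (-3)*7
= 42 + (-21) = 21

21


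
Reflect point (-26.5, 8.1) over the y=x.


Reflection over y=x: (x,y) -> (y,x)
(-26.5, 8.1) -> (8.1, -26.5)

(8.1, -26.5)


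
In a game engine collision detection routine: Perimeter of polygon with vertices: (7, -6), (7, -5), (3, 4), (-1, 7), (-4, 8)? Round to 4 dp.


Sides: (7, -6)->(7, -5): sqrt(1) = 1, (7, -5)->(3, 4): sqrt(97) = 9.848858, (3, 4)->(-1, 7): sqrt(25) = 5, (-1, 7)->(-4, 8): sqrt(10) = 3.162278, (-4, 8)->(7, -6): sqrt(317) = 17.804494
Sum = 36.81563
Perimeter = 36.8156

36.8156


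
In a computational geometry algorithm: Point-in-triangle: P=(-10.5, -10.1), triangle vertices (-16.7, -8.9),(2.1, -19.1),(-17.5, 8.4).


Cross products: AB x AP = 40.68, BC x BP = 170.1, CA x CP = 106.3
All same sign? yes

Yes, inside


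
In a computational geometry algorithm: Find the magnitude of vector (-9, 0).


|u| = sqrt((-9)^2 + 0^2) = sqrt(81) = 9

9


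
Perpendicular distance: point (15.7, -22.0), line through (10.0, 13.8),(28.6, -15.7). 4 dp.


|cross product| = 497.73
|line direction| = sqrt(1216.21) = 34.8742
Distance = 497.73/sqrt(1216.21) = 14.2722

14.2722


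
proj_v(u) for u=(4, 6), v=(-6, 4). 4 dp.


u.v = 0, |v| = sqrt(52) = 7.2111
Scalar projection = u.v / |v| = 0 / sqrt(52) = 0

0


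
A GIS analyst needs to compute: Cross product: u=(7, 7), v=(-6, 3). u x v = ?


u x v = u_x*v_y - u_y*v_x = 7*3 - 7*(-6)
= 21 - (-42) = 63

63


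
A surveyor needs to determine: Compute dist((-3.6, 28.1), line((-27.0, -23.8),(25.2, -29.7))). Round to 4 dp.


|cross product| = 2847.24
|line direction| = sqrt(2759.65) = 52.5324
Distance = 2847.24/sqrt(2759.65) = 54.1997

54.1997


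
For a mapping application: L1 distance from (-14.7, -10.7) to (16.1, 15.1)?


|(-14.7)-16.1| + |(-10.7)-15.1| = 30.8 + 25.8 = 56.6

56.6


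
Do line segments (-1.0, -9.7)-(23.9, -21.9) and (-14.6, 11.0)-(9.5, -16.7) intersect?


Cross products: d1=-122.15, d2=273.56, d3=349.51, d4=-46.2
d1*d2 < 0 and d3*d4 < 0? yes

Yes, they intersect


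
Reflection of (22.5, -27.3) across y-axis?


Reflection over y-axis: (x,y) -> (-x,y)
(22.5, -27.3) -> (-22.5, -27.3)

(-22.5, -27.3)


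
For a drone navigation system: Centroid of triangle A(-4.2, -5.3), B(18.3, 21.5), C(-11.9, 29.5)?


Centroid = ((x_A+x_B+x_C)/3, (y_A+y_B+y_C)/3)
= (((-4.2)+18.3+(-11.9))/3, ((-5.3)+21.5+29.5)/3)
= (0.7333, 15.2333)

(0.7333, 15.2333)


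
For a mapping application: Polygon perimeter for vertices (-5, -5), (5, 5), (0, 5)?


Sides: (-5, -5)->(5, 5): sqrt(200) = 14.142136, (5, 5)->(0, 5): sqrt(25) = 5, (0, 5)->(-5, -5): sqrt(125) = 11.18034
Sum = 30.322476
Perimeter = 30.3225

30.3225


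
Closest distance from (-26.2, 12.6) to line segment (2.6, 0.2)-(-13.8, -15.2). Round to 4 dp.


Project P onto AB: t = 0.5559 (clamped to [0,1])
Closest point on segment: (-6.517, -8.3611)
Distance: 28.7539

28.7539


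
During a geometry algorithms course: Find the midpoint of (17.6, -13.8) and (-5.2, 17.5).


M = ((17.6+(-5.2))/2, ((-13.8)+17.5)/2)
= (6.2, 1.85)

(6.2, 1.85)


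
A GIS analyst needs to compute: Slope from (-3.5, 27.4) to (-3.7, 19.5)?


slope = (y2-y1)/(x2-x1) = (19.5-27.4)/((-3.7)-(-3.5)) = (-7.9)/(-0.2) = 39.5

39.5


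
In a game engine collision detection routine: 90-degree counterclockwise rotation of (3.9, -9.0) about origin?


90° CCW: (x,y) -> (-y, x)
(3.9,-9) -> (9, 3.9)

(9, 3.9)


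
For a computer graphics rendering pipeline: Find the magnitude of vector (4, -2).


|u| = sqrt(4^2 + (-2)^2) = sqrt(20) = 4.4721

4.4721


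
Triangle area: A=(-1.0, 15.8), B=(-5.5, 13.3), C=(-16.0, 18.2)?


Area = |x_A(y_B-y_C) + x_B(y_C-y_A) + x_C(y_A-y_B)|/2
= |4.9 + (-13.2) + (-40)|/2
= 48.3/2 = 24.15

24.15


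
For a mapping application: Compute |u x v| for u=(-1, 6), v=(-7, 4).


|u x v| = |(-1)*4 - 6*(-7)|
= |(-4) - (-42)| = 38

38


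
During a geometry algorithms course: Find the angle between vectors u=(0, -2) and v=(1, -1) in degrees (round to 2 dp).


u.v = 2, |u| = sqrt(4) = 2, |v| = sqrt(2) = 1.4142
cos(theta) = u.v/(|u||v|) = 2/sqrt(8) = 0.707107
theta = acos(0.707107) = 45 degrees

45 degrees


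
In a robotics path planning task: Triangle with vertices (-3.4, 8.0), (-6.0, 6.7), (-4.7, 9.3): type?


Side lengths squared: AB^2=8.45, BC^2=8.45, CA^2=3.38
Sorted: [3.38, 8.45, 8.45]
By sides: Isosceles, By angles: Acute

Isosceles, Acute


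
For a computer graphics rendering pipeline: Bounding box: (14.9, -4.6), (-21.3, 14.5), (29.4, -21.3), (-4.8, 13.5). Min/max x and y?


x range: [-21.3, 29.4]
y range: [-21.3, 14.5]
Bounding box: (-21.3,-21.3) to (29.4,14.5)

(-21.3,-21.3) to (29.4,14.5)


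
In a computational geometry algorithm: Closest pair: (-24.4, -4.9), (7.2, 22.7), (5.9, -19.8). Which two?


d(P0,P1) = 41.9562, d(P0,P2) = 33.7654, d(P1,P2) = 42.5199
Closest: P0 and P2

Closest pair: (-24.4, -4.9) and (5.9, -19.8), distance = 33.7654


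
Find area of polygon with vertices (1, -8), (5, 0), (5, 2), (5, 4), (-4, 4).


Shoelace sum: (1*0 - 5*(-8)) + (5*2 - 5*0) + (5*4 - 5*2) + (5*4 - (-4)*4) + ((-4)*(-8) - 1*4)
= 124
Area = |124|/2 = 62

62


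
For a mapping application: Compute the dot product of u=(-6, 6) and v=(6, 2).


u . v = u_x*v_x + u_y*v_y = (-6)*6 + 6*2
= (-36) + 12 = -24

-24


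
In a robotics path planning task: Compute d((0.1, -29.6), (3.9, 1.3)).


dx=3.8, dy=30.9
d^2 = 3.8^2 + 30.9^2 = 969.25
d = sqrt(969.25) = 31.1328

31.1328


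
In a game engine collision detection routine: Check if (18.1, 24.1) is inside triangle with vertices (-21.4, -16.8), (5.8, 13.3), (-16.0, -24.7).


Cross products: AB x AP = -76.47, BC x BP = 231.96, CA x CP = -532.91
All same sign? no

No, outside
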